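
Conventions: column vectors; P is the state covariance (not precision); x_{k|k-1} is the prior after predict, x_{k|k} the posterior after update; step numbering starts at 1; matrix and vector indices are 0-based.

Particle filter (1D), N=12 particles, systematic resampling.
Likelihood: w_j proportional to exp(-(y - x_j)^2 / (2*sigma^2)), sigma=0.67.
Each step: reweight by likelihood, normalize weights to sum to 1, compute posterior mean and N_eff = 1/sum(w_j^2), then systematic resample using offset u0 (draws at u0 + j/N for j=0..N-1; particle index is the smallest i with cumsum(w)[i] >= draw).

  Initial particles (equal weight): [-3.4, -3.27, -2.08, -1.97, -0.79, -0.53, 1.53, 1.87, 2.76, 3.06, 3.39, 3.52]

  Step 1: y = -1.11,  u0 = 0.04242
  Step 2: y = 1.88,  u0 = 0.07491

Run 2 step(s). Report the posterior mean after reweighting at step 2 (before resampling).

step 1: w=[0.0012, 0.0023, 0.1474, 0.1845, 0.3752, 0.2891, 0.0002, 0.0000, 0.0000, 0.0000, 0.0000, 0.0000]  mean=-1.1313  Neff=3.5696  idx=[2, 2, 3, 3, 4, 4, 4, 4, 4, 5, 5, 5]
step 2: w=[0.0000, 0.0000, 0.0000, 0.0000, 0.0554, 0.0554, 0.0554, 0.0554, 0.0554, 0.2411, 0.2411, 0.2411]  mean=-0.6020  Neff=5.2729  idx=[5, 6, 8, 9, 9, 9, 10, 10, 10, 11, 11, 11]

post_mean = -0.6020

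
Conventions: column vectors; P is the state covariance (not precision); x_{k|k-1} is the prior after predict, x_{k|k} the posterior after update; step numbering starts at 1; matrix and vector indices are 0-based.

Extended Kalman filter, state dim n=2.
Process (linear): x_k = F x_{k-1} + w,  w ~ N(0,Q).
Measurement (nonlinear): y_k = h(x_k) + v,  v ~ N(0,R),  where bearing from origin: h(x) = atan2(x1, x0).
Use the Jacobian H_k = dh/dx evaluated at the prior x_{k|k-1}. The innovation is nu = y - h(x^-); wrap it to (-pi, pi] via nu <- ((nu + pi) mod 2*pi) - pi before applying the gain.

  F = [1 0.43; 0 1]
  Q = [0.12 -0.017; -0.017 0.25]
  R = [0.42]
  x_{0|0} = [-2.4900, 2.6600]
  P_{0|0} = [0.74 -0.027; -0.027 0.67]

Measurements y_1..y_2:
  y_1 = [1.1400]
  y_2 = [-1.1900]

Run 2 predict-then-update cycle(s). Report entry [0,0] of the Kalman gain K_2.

step 1: x^-=[-1.3462, 2.6600]  P^-=[0.9607 0.2441; 0.2441 0.9200]  H_jac=[-0.2993 -0.1515]  S=[0.5493]  K=[-0.5907; -0.3867]  nu=[-0.8993]  x^+=[-0.8149, 3.0078]  P^+=[0.7690 0.1186; 0.1186 0.8379]
step 2: x^-=[0.4784, 3.0078]  P^-=[1.1459 0.4619; 0.4619 1.0879]  H_jac=[-0.3243 0.0516]  S=[0.5279]  K=[-0.6587; -0.1774]  nu=[-2.6031]  x^+=[2.1931, 3.4696]  P^+=[0.9168 0.4002; 0.4002 1.0712]

K[0,0] = -0.6587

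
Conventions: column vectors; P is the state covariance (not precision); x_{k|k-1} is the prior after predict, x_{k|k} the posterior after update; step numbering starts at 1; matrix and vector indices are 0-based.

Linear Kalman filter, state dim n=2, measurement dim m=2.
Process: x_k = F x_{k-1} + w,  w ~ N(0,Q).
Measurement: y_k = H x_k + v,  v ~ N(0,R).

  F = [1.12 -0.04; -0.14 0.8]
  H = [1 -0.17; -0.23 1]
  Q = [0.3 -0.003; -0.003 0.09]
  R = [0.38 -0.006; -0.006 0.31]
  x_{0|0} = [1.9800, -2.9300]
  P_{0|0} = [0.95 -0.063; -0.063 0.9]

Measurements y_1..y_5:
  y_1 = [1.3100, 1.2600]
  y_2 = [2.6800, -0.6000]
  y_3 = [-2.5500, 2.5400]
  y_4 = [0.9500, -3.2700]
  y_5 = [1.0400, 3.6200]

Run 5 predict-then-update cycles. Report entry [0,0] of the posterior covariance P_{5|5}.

P_post[0,0] = 0.2262

step 1: x^-=[2.3348, -2.6212]  P^-=[1.4988 -0.2376; -0.2376 0.6987]  S=[1.9797 -0.7163; -0.7163 1.1973]  K=[0.7677 -0.0270; 0.0609 0.6656]  nu=[-1.4704, 4.4182]  x^+=[1.0866, 0.2302]  P^+=[0.3015 0.0564; 0.0564 0.2189]
step 2: x^-=[1.2078, 0.0321]  P^-=[0.6735 -0.0065; -0.0065 0.2234]  S=[1.0621 -0.2056; -0.2056 0.5720]  K=[0.6239 -0.0578; 0.0368 0.4064]  nu=[1.4776, -0.3543]  x^+=[2.1502, -0.0575]  P^+=[0.2433 0.0343; 0.0343 0.1336]
step 3: x^-=[2.4105, -0.3470]  P^-=[0.6023 -0.0145; -0.0145 0.1726]  S=[0.9922 -0.1890; -0.1890 0.5212]  K=[0.5946 -0.0781; 0.0216 0.3455]  nu=[-5.0195, 3.4415]  x^+=[-0.8429, 0.7335]  P^+=[0.2307 0.0253; 0.0253 0.1128]
step 4: x^-=[-0.9734, 0.7048]  P^-=[0.5873 -0.0200; -0.0200 0.1610]  S=[0.9788 -0.1892; -0.1892 0.5113]  K=[0.5869 -0.0861; 0.0153 0.3296]  nu=[2.0432, -4.1987]  x^+=[0.5872, -0.6478]  P^+=[0.2273 0.0221; 0.0221 0.1072]
step 5: x^-=[0.6836, -0.6004]  P^-=[0.5833 -0.0222; -0.0222 0.1581]  S=[0.9754 -0.1901; -0.1901 0.5092]  K=[0.5846 -0.0888; 0.0131 0.3254]  nu=[0.2544, 4.3777]  x^+=[0.4435, 0.8275]  P^+=[0.2262 0.0210; 0.0210 0.1056]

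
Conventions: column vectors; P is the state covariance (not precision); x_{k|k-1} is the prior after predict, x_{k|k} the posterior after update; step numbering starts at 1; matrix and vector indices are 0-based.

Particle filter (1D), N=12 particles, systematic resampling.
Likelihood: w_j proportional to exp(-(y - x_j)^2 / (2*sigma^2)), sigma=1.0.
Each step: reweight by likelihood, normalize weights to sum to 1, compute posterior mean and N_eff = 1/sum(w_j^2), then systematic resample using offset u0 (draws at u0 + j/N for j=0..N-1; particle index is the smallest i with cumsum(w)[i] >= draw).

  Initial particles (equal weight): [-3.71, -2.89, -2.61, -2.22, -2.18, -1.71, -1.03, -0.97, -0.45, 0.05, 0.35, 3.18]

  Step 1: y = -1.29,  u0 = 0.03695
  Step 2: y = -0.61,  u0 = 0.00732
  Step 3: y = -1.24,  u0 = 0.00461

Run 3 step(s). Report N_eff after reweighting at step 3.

N_eff = 11.0692

step 1: w=[0.0085, 0.0443, 0.0667, 0.1034, 0.1072, 0.1459, 0.1541, 0.1514, 0.1120, 0.0649, 0.0415, 0.0000]  mean=-1.3847  Neff=8.6876  idx=[1, 3, 3, 4, 5, 5, 6, 6, 7, 8, 8, 9]
step 2: w=[0.0098, 0.0362, 0.0362, 0.0386, 0.0723, 0.0723, 0.1212, 0.1212, 0.1241, 0.1307, 0.1307, 0.1065]  mean=-1.0032  Neff=9.5259  idx=[0, 3, 4, 5, 6, 7, 7, 8, 9, 9, 10, 11]
step 3: w=[0.0278, 0.0697, 0.0971, 0.0971, 0.1061, 0.1061, 0.1061, 0.1046, 0.0794, 0.0794, 0.0794, 0.0472]  mean=-1.0986  Neff=11.0692  idx=[0, 1, 2, 3, 4, 5, 6, 6, 7, 8, 9, 10]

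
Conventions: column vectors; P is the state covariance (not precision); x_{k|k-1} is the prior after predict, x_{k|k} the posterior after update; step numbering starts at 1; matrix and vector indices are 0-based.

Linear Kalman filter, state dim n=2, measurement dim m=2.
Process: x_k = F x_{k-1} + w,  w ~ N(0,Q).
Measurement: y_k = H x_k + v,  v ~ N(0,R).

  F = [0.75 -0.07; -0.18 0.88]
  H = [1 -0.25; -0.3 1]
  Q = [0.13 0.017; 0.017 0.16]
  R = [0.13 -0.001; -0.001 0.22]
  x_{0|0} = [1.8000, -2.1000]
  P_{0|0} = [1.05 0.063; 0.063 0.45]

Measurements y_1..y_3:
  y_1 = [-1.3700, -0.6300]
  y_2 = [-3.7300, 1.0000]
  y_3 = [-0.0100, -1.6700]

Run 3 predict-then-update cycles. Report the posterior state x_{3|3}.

x_post = [-0.9093, -0.9187]

step 1: x^-=[1.4970, -2.1720]  P^-=[0.7162 -0.1101; -0.1101 0.5225]  S=[0.9339 -0.4649; -0.4649 0.8731]  K=[0.8314 0.0705; 0.0802 0.6791]  nu=[-3.4100, 1.9911]  x^+=[-1.1979, -1.0935]  P^+=[0.1207 0.0509; 0.0509 0.1646]
step 2: x^-=[-0.8219, -0.7467]  P^-=[0.1934 0.0248; 0.0248 0.2752]  S=[0.3282 -0.1012; -0.1012 0.4978]  K=[0.5865 0.0525; 0.0339 0.5449]  nu=[-3.0948, 1.5001]  x^+=[-2.5583, -0.0341]  P^+=[0.0853 0.0366; 0.0366 0.1308]
step 3: x^-=[-1.9164, 0.4305]  P^-=[0.1748 0.0220; 0.0220 0.2525]  S=[0.3096 -0.0929; -0.0929 0.4750]  K=[0.5606 0.0456; 0.0239 0.5223]  nu=[2.0140, -2.6754]  x^+=[-0.9093, -0.9187]  P^+=[0.0813 0.0339; 0.0339 0.1250]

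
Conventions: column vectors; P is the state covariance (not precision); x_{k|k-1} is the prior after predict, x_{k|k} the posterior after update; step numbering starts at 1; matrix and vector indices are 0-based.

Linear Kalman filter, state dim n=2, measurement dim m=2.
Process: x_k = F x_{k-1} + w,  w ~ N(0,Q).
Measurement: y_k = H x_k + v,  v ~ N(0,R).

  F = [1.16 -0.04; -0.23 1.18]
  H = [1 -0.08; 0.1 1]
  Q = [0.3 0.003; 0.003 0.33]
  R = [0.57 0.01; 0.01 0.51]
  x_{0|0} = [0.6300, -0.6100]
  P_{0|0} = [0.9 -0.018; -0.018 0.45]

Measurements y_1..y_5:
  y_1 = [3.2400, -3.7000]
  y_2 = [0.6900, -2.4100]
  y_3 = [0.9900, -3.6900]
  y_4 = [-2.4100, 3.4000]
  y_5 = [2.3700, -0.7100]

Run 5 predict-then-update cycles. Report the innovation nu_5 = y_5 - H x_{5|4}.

step 1: x^-=[0.7552, -0.8647]  P^-=[1.5134 -0.2832; -0.2832 1.0140]  S=[2.1352 -0.2007; -0.2007 1.4825]  K=[0.7202 0.0086; -0.1095 0.6500]  nu=[2.4156, -2.9108]  x^+=[2.4700, -3.0214]  P^+=[0.4083 -0.0293; -0.0293 0.3334]
step 2: x^-=[2.9861, -4.1334]  P^-=[0.8526 -0.1620; -0.1620 0.8316]  S=[1.4538 -0.1319; -0.1319 1.3178]  K=[0.5955 0.0014; -0.1019 0.6086]  nu=[-2.6267, 1.4248]  x^+=[1.4239, -2.9985]  P^+=[0.3373 -0.0271; -0.0271 0.3121]
step 3: x^-=[1.7716, -3.8657]  P^-=[0.7569 -0.1390; -0.1390 0.7971]  S=[1.3542 -0.1160; -0.1160 1.2868]  K=[0.5673 0.0019; -0.0984 0.5997]  nu=[-1.0909, -0.0014]  x^+=[1.1528, -3.7593]  P^+=[0.3213 -0.0255; -0.0255 0.3074]
step 4: x^-=[1.4876, -4.7011]  P^-=[0.7352 -0.1324; -0.1324 0.7889]  S=[1.3315 -0.1109; -0.1109 1.2798]  K=[0.5604 0.0026; -0.0970 0.5977]  nu=[-4.2737, 7.9523]  x^+=[-0.8867, 0.4665]  P^+=[0.3174 -0.0248; -0.0248 0.3063]
step 5: x^-=[-1.0472, 0.7545]  P^-=[0.7300 -0.1304; -0.1304 0.7868]  S=[1.3258 -0.1093; -0.1093 1.2780]  K=[0.5587 0.0029; -0.0966 0.5972]  nu=[3.4776, -1.3597]  x^+=[0.8916, -0.3934]  P^+=[0.3165 -0.0246; -0.0246 0.3061]

innov = [3.4776, -1.3597]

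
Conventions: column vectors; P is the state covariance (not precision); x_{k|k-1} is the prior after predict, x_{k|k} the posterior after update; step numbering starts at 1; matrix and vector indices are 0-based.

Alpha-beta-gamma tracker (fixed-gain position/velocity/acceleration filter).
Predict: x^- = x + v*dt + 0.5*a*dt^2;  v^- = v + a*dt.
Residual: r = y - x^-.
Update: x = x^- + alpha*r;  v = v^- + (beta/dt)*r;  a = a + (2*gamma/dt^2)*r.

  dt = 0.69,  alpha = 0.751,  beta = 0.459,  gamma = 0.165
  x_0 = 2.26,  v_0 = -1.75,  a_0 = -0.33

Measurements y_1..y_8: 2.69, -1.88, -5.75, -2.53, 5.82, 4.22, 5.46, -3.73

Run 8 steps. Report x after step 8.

x_post = 0.5565

step 1: x_pred=0.9739  r=1.7161  x^+=2.2627  v^+=-0.8361  a^+=0.8595
step 2: x_pred=1.8904  r=-3.7704  x^+=-0.9412  v^+=-2.7512  a^+=-1.7539
step 3: x_pred=-3.2570  r=-2.4930  x^+=-5.1293  v^+=-5.6198  a^+=-3.4818
step 4: x_pred=-9.8358  r=7.3058  x^+=-4.3491  v^+=-3.1623  a^+=1.5820
step 5: x_pred=-6.1545  r=11.9745  x^+=2.8383  v^+=5.8949  a^+=9.8819
step 6: x_pred=9.2582  r=-5.0382  x^+=5.4745  v^+=9.3619  a^+=6.3898
step 7: x_pred=13.4554  r=-7.9954  x^+=7.4508  v^+=8.4523  a^+=0.8480
step 8: x_pred=13.4848  r=-17.2148  x^+=0.5565  v^+=-2.4142  a^+=-11.0841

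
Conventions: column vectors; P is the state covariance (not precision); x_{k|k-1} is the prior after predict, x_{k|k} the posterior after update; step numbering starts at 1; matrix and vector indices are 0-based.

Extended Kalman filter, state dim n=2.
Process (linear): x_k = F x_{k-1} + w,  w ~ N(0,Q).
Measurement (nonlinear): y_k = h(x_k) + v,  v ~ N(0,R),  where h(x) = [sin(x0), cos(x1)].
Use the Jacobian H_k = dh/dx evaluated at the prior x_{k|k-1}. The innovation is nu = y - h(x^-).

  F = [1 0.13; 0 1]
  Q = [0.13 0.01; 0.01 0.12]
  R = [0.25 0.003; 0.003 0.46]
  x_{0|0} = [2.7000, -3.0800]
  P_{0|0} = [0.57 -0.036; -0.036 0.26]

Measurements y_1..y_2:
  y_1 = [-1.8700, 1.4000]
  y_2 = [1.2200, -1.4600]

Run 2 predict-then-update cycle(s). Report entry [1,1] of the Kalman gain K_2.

step 1: x^-=[2.2996, -3.0800]  P^-=[0.6950 0.0078; 0.0078 0.3800]  H_jac=[-0.6660 0.0000; 0.0000 0.0616]  S=[0.5583 0.0027; 0.0027 0.4614]  K=[-0.8292 0.0059; -0.0095 0.0507]  nu=[-2.6160, 2.3981]  x^+=[4.4827, -2.9333]  P^+=[0.3112 0.0034; 0.0034 0.3788]
step 2: x^-=[4.1014, -2.9333]  P^-=[0.4485 0.0626; 0.0626 0.4988]  H_jac=[-0.5737 0.0000; 0.0000 0.2068]  S=[0.3976 -0.0044; -0.0044 0.4813]  K=[-0.6469 0.0209; -0.0879 0.2134]  nu=[2.0391, -0.4816]  x^+=[2.7722, -3.2154]  P^+=[0.2818 0.0372; 0.0372 0.4736]

K[1,1] = 0.2134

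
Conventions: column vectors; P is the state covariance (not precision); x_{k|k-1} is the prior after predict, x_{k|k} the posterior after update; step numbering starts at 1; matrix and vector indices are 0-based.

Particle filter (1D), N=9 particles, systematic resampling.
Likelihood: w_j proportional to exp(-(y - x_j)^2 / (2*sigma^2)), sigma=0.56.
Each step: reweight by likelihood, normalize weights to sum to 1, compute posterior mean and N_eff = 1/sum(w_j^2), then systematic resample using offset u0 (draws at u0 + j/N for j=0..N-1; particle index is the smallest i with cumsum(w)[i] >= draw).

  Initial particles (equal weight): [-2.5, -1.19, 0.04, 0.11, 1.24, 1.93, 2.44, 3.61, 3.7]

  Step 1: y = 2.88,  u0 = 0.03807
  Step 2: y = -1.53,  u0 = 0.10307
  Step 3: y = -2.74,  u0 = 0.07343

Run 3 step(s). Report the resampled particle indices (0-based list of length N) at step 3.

resampled_idx = [0, 1, 2, 3, 4, 5, 5, 6, 7]

step 1: w=[0.0000, 0.0000, 0.0000, 0.0000, 0.0078, 0.1351, 0.4184, 0.2436, 0.1950]  mean=2.8924  Neff=3.4391  idx=[5, 6, 6, 6, 6, 7, 7, 8, 8]
step 2: w=[0.9906, 0.0024, 0.0024, 0.0024, 0.0024, 0.0000, 0.0000, 0.0000, 0.0000]  mean=1.9348  Neff=1.0191  idx=[0, 0, 0, 0, 0, 0, 0, 0, 1]
step 3: w=[0.1250, 0.1250, 0.1250, 0.1250, 0.1250, 0.1250, 0.1250, 0.1250, 0.0000]  mean=1.9300  Neff=8.0007  idx=[0, 1, 2, 3, 4, 5, 5, 6, 7]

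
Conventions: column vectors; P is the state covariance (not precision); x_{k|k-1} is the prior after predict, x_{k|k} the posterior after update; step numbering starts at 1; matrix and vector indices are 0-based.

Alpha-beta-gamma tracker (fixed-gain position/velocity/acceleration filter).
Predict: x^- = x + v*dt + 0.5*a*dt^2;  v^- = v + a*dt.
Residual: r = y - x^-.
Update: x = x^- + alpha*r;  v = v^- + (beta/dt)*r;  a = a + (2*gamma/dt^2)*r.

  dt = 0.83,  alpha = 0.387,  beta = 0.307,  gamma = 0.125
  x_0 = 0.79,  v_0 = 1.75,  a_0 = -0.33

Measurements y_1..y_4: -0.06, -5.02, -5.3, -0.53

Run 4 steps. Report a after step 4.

step 1: x_pred=2.1288  r=-2.1888  x^+=1.2818  v^+=0.6665  a^+=-1.1243
step 2: x_pred=1.4477  r=-6.4677  x^+=-1.0553  v^+=-2.6590  a^+=-3.4714
step 3: x_pred=-4.4580  r=-0.8420  x^+=-4.7838  v^+=-5.8517  a^+=-3.7770
step 4: x_pred=-10.9417  r=10.4117  x^+=-6.9124  v^+=-5.1355  a^+=0.0014

a_post = 0.0014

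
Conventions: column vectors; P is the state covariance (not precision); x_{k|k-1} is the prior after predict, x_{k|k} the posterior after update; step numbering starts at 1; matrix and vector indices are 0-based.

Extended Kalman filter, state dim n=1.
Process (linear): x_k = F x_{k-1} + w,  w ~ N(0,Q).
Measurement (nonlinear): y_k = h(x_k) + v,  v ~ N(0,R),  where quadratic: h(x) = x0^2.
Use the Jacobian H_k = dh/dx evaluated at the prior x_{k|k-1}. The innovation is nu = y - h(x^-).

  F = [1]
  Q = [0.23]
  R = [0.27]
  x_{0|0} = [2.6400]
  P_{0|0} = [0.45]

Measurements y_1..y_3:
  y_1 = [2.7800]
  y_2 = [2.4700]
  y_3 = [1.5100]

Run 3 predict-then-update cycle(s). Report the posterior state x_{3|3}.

step 1: x^-=[2.6400]  P^-=[0.6800]  H_jac=[5.2800]  S=[19.2273]  K=[0.1867]  nu=[-4.1896]  x^+=[1.8577]  P^+=[0.0095]
step 2: x^-=[1.8577]  P^-=[0.2395]  H_jac=[3.7153]  S=[3.5766]  K=[0.2488]  nu=[-0.9809]  x^+=[1.6136]  P^+=[0.0181]
step 3: x^-=[1.6136]  P^-=[0.2481]  H_jac=[3.2271]  S=[2.8537]  K=[0.2806]  nu=[-1.0936]  x^+=[1.3068]  P^+=[0.0235]

x_post = [1.3068]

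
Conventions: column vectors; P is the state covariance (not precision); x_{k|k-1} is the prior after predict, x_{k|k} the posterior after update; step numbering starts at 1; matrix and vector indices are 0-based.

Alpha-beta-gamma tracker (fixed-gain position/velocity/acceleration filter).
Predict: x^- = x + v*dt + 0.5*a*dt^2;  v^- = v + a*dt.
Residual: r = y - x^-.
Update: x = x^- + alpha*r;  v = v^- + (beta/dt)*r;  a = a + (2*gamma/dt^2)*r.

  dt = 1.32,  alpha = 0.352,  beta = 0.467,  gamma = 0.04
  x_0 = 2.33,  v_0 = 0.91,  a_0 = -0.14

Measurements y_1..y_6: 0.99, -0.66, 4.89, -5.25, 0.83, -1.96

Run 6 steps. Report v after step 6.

step 1: x_pred=3.4092  r=-2.4192  x^+=2.5577  v^+=-0.1307  a^+=-0.2511
step 2: x_pred=2.1664  r=-2.8264  x^+=1.1715  v^+=-1.4621  a^+=-0.3808
step 3: x_pred=-1.0902  r=5.9802  x^+=1.0148  v^+=0.1509  a^+=-0.1063
step 4: x_pred=1.1215  r=-6.3715  x^+=-1.1213  v^+=-2.2435  a^+=-0.3988
step 5: x_pred=-4.4301  r=5.2601  x^+=-2.5786  v^+=-0.9090  a^+=-0.1573
step 6: x_pred=-3.9154  r=1.9554  x^+=-3.2271  v^+=-0.4248  a^+=-0.0675

v_post = -0.4248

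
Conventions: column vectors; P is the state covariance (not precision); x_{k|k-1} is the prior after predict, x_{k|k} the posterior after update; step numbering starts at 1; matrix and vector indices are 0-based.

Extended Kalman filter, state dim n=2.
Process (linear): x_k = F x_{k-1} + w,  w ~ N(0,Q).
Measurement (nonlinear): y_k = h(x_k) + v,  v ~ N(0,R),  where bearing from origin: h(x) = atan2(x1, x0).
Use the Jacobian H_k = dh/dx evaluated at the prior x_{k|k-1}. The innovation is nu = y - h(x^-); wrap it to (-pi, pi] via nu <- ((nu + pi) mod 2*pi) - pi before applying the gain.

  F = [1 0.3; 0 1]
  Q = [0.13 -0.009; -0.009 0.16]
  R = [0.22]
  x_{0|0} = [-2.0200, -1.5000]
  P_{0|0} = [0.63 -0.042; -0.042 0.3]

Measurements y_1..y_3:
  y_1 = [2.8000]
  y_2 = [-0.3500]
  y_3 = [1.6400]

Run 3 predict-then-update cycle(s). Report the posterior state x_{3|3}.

x_post = [-4.3555, -1.7156]

step 1: x^-=[-2.4700, -1.5000]  P^-=[0.7618 0.0390; 0.0390 0.4600]  H_jac=[0.1796 -0.2958]  S=[0.2807]  K=[0.4464; -0.4598]  nu=[-0.8874]  x^+=[-2.8661, -1.0920]  P^+=[0.7059 0.0966; 0.0966 0.4007]
step 2: x^-=[-3.1937, -1.0920]  P^-=[0.9299 0.2078; 0.2078 0.5607]  H_jac=[0.0959 -0.2803]  S=[0.2614]  K=[0.1181; -0.5250]  nu=[2.4621]  x^+=[-2.9030, -2.3846]  P^+=[0.9262 0.2240; 0.2240 0.4886]
step 3: x^-=[-3.6183, -2.3846]  P^-=[1.2346 0.3616; 0.3616 0.6486]  H_jac=[0.1270 -0.1927]  S=[0.2463]  K=[0.3537; -0.3210]  nu=[-2.0843]  x^+=[-4.3555, -1.7156]  P^+=[1.2038 0.3896; 0.3896 0.6232]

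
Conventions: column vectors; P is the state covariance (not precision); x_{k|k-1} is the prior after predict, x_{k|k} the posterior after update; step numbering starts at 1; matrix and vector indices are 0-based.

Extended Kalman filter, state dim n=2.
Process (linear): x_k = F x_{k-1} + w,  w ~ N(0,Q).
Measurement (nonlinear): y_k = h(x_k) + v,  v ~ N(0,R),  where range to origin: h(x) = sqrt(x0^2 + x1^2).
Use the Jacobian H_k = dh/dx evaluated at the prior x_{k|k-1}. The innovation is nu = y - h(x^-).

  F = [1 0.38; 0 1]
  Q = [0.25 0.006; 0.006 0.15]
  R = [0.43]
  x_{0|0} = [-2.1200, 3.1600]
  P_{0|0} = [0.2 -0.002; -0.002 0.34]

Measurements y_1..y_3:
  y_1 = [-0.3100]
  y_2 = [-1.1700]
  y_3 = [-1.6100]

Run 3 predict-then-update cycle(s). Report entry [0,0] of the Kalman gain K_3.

K[0,0] = -0.8010

step 1: x^-=[-0.9192, 3.1600]  P^-=[0.4976 0.1332; 0.1332 0.4900]  H_jac=[-0.2793 0.9602]  S=[0.8491]  K=[-0.0130; 0.5103]  nu=[-3.6010]  x^+=[-0.8722, 1.3225]  P^+=[0.4974 0.1389; 0.1389 0.2689]
step 2: x^-=[-0.3697, 1.3225]  P^-=[0.8918 0.2470; 0.2470 0.4189]  H_jac=[-0.2692 0.9631]  S=[0.7551]  K=[-0.0028; 0.4462]  nu=[-2.5432]  x^+=[-0.3624, 0.1877]  P^+=[0.8918 0.2480; 0.2480 0.2686]
step 3: x^-=[-0.2911, 0.1877]  P^-=[1.3690 0.3560; 0.3560 0.4186]  H_jac=[-0.8405 0.5418]  S=[1.1957]  K=[-0.8010; -0.0606]  nu=[-1.9564]  x^+=[1.2759, 0.3062]  P^+=[0.6019 0.2980; 0.2980 0.4142]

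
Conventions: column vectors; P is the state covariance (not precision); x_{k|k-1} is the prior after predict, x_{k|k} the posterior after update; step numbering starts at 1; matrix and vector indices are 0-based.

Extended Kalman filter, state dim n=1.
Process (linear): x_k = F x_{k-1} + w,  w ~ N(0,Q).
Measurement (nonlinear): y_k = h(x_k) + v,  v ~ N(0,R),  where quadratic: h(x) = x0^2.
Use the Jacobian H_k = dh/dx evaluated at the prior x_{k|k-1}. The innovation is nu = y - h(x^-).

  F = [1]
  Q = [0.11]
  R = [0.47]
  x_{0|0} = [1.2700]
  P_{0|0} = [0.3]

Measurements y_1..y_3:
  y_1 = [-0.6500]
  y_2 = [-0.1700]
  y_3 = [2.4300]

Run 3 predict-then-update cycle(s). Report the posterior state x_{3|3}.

step 1: x^-=[1.2700]  P^-=[0.4100]  H_jac=[2.5400]  S=[3.1152]  K=[0.3343]  nu=[-2.2629]  x^+=[0.5135]  P^+=[0.0619]
step 2: x^-=[0.5135]  P^-=[0.1719]  H_jac=[1.0270]  S=[0.6513]  K=[0.2710]  nu=[-0.4337]  x^+=[0.3960]  P^+=[0.1240]
step 3: x^-=[0.3960]  P^-=[0.2340]  H_jac=[0.7919]  S=[0.6168]  K=[0.3005]  nu=[2.2732]  x^+=[1.0791]  P^+=[0.1783]

x_post = [1.0791]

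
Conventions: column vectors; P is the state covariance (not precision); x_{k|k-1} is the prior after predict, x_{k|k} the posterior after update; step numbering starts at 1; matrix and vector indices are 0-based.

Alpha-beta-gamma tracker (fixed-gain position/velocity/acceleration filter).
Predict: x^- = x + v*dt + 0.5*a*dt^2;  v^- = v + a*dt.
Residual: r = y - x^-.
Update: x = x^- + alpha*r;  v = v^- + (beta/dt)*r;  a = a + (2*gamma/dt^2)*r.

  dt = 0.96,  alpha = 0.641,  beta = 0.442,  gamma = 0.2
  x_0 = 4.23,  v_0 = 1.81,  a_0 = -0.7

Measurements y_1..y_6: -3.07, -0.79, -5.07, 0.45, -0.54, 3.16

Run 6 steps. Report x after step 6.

x_post = 3.9730

step 1: x_pred=5.6450  r=-8.7150  x^+=0.0587  v^+=-2.8745  a^+=-4.4826
step 2: x_pred=-4.7664  r=3.9764  x^+=-2.2175  v^+=-5.3470  a^+=-2.7567
step 3: x_pred=-8.6209  r=3.5509  x^+=-6.3448  v^+=-6.3585  a^+=-1.2155
step 4: x_pred=-13.0090  r=13.4590  x^+=-4.3818  v^+=-1.3286  a^+=4.6261
step 5: x_pred=-3.5255  r=2.9855  x^+=-1.6118  v^+=4.4871  a^+=5.9219
step 6: x_pred=5.4246  r=-2.2646  x^+=3.9730  v^+=9.1295  a^+=4.9390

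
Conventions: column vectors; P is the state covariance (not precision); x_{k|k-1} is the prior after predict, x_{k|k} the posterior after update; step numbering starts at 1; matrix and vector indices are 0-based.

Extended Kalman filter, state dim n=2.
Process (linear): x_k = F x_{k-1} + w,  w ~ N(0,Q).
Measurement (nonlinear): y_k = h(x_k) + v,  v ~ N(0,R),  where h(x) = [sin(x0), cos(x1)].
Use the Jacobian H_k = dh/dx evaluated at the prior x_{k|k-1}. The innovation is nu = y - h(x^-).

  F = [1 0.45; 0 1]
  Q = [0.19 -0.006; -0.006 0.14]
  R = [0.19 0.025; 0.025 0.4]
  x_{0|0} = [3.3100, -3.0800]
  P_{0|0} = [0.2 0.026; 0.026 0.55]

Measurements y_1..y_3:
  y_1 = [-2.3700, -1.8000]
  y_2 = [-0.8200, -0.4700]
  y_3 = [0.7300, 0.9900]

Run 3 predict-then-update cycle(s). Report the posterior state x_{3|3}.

step 1: x^-=[1.9240, -3.0800]  P^-=[0.5248 0.2675; 0.2675 0.6900]  H_jac=[-0.3459 0.0000; 0.0000 0.0616]  S=[0.2528 0.0193; 0.0193 0.4026]  K=[-0.7239 0.0756; -0.3755 0.1235]  nu=[-3.3083, -0.8019]  x^+=[4.2581, -1.9369]  P^+=[0.3921 0.1973; 0.1973 0.6500]
step 2: x^-=[3.3865, -1.9369]  P^-=[0.8913 0.4838; 0.4838 0.7900]  H_jac=[-0.9702 0.0000; 0.0000 0.9337]  S=[1.0290 -0.4133; -0.4133 1.0888]  K=[-0.7950 0.1132; -0.2172 0.5951]  nu=[-0.5776, -0.1120]  x^+=[3.8329, -1.8781]  P^+=[0.1528 0.0272; 0.0272 0.2491]
step 3: x^-=[2.9878, -1.8781]  P^-=[0.4177 0.1333; 0.1333 0.3891]  H_jac=[-0.9882 0.0000; 0.0000 0.9531]  S=[0.5979 -0.1005; -0.1005 0.7535]  K=[-0.6772 0.0782; -0.1407 0.4734]  nu=[0.5768, 1.2925]  x^+=[2.6983, -1.3474]  P^+=[0.1282 0.0151; 0.0151 0.1950]

x_post = [2.6983, -1.3474]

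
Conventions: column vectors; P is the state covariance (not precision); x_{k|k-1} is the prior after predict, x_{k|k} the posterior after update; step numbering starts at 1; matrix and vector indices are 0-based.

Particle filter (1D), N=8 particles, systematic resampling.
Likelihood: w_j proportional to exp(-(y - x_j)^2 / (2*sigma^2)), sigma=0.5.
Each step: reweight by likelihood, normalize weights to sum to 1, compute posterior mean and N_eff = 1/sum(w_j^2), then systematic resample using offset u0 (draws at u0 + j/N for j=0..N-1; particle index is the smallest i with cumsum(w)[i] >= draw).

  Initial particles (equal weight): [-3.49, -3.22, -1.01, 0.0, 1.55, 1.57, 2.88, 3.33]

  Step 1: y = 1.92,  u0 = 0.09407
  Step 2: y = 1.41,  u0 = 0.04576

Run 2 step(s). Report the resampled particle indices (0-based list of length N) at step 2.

step 1: w=[0.0000, 0.0000, 0.0000, 0.0004, 0.4419, 0.4548, 0.0920, 0.0109]  mean=1.7003  Neff=2.4346  idx=[4, 4, 4, 5, 5, 5, 5, 6]
step 2: w=[0.1436, 0.1436, 0.1436, 0.1418, 0.1418, 0.1418, 0.1418, 0.0020]  mean=1.5640  Neff=7.0274  idx=[0, 1, 2, 2, 3, 4, 5, 6]

resampled_idx = [0, 1, 2, 2, 3, 4, 5, 6]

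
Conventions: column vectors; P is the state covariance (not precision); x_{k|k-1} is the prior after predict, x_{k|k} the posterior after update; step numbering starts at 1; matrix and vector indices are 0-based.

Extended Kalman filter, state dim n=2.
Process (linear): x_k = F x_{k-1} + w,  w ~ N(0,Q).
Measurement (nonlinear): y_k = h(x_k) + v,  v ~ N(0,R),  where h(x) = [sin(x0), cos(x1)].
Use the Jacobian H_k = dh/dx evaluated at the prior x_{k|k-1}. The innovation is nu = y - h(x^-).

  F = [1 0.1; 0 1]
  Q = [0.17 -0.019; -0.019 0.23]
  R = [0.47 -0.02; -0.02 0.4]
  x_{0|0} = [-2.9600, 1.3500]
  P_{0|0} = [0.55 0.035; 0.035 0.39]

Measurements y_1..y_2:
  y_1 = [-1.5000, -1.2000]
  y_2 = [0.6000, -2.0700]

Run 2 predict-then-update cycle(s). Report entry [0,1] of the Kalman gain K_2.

step 1: x^-=[-2.8250, 1.3500]  P^-=[0.7309 0.0550; 0.0550 0.6200]  H_jac=[-0.9503 0.0000; 0.0000 -0.9757]  S=[1.1301 0.0310; 0.0310 0.9903]  K=[-0.6137 -0.0350; -0.0295 -0.6100]  nu=[-1.1887, -1.4190]  x^+=[-2.0459, 2.2506]  P^+=[0.3028 0.0018; 0.0018 0.2495]
step 2: x^-=[-1.8208, 2.2506]  P^-=[0.4756 0.0077; 0.0077 0.4795]  H_jac=[-0.2474 0.0000; 0.0000 -0.7777]  S=[0.4991 -0.0185; -0.0185 0.6900]  K=[-0.2363 -0.0150; -0.0239 -0.5410]  nu=[1.5689, -1.4413]  x^+=[-2.1700, 2.9930]  P^+=[0.4477 0.0017; 0.0017 0.2777]

K[0,1] = -0.0150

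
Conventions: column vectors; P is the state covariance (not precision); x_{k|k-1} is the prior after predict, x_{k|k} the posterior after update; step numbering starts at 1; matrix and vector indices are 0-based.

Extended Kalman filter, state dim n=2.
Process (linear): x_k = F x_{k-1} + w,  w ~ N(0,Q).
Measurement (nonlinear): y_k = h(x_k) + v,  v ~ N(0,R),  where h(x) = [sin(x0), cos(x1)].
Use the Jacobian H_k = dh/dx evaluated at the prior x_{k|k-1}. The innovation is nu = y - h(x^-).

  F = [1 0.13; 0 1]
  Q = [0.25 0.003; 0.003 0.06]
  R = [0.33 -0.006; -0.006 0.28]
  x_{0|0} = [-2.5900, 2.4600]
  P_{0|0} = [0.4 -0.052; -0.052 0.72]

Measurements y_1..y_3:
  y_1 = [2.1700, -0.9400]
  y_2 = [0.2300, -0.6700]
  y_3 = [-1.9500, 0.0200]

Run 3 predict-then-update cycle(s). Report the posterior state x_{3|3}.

x_post = [-1.9818, 2.1430]

step 1: x^-=[-2.2702, 2.4600]  P^-=[0.6486 0.0446; 0.0446 0.7800]  H_jac=[-0.6438 0.0000; 0.0000 -0.6300]  S=[0.5988 0.0121; 0.0121 0.5896]  K=[-0.6967 -0.0334; -0.0311 -0.8328]  nu=[2.9352, -0.1634]  x^+=[-4.3096, 2.5047]  P^+=[0.3568 0.0082; 0.0082 0.3698]
step 2: x^-=[-3.9840, 2.5047]  P^-=[0.6152 0.0593; 0.0593 0.4298]  H_jac=[-0.6657 0.0000; 0.0000 -0.5947]  S=[0.6026 0.0175; 0.0175 0.4320]  K=[-0.6780 -0.0542; -0.0484 -0.5897]  nu=[-0.5162, 0.1340]  x^+=[-3.6412, 2.4507]  P^+=[0.3356 0.0187; 0.0187 0.2772]
step 3: x^-=[-3.3226, 2.4507]  P^-=[0.5952 0.0577; 0.0577 0.3372]  H_jac=[-0.9837 0.0000; 0.0000 -0.6372]  S=[0.9059 0.0302; 0.0302 0.4169]  K=[-0.6449 -0.0415; -0.0456 -0.5121]  nu=[-2.1301, 0.7907]  x^+=[-1.9818, 2.1430]  P^+=[0.2161 0.0122; 0.0122 0.2246]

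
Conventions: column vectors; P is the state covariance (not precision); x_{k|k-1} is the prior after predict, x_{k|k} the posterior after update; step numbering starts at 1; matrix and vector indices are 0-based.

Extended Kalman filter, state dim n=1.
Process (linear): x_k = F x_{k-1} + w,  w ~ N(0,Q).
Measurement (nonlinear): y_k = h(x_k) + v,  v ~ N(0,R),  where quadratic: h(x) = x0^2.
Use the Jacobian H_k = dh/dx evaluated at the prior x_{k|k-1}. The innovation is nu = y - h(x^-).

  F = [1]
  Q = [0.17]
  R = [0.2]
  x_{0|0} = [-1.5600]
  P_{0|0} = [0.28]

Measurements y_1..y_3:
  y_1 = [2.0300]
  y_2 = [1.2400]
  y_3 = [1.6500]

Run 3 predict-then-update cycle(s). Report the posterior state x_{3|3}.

x_post = [-1.2722]

step 1: x^-=[-1.5600]  P^-=[0.4500]  H_jac=[-3.1200]  S=[4.5805]  K=[-0.3065]  nu=[-0.4036]  x^+=[-1.4363]  P^+=[0.0196]
step 2: x^-=[-1.4363]  P^-=[0.1896]  H_jac=[-2.8726]  S=[1.7649]  K=[-0.3087]  nu=[-0.8229]  x^+=[-1.1823]  P^+=[0.0215]
step 3: x^-=[-1.1823]  P^-=[0.1915]  H_jac=[-2.3646]  S=[1.2706]  K=[-0.3563]  nu=[0.2522]  x^+=[-1.2722]  P^+=[0.0301]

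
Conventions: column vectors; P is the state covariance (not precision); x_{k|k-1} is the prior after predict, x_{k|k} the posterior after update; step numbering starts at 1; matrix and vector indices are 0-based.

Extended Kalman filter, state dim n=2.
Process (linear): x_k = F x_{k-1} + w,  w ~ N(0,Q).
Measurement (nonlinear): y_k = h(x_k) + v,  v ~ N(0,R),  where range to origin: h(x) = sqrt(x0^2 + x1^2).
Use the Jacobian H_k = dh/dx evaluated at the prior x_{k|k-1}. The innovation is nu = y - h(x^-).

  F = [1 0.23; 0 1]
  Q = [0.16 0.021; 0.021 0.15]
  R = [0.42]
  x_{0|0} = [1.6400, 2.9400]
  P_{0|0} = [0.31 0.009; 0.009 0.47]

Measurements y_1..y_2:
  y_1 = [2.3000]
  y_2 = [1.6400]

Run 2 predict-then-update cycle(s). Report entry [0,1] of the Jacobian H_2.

step 1: x^-=[2.3162, 2.9400]  P^-=[0.4990 0.1381; 0.1381 0.6200]  H_jac=[0.6188 0.7855]  S=[1.1279]  K=[0.3700; 0.5076]  nu=[-1.4428]  x^+=[1.7824, 2.2077]  P^+=[0.3446 -0.0737; -0.0737 0.3294]
step 2: x^-=[2.2902, 2.2077]  P^-=[0.4882 0.0231; 0.0231 0.4794]  H_jac=[0.7200 0.6940]  S=[0.9270]  K=[0.3964; 0.3769]  nu=[-1.5410]  x^+=[1.6793, 1.6270]  P^+=[0.3425 -0.1154; -0.1154 0.3478]

H_jac[0,1] = 0.6940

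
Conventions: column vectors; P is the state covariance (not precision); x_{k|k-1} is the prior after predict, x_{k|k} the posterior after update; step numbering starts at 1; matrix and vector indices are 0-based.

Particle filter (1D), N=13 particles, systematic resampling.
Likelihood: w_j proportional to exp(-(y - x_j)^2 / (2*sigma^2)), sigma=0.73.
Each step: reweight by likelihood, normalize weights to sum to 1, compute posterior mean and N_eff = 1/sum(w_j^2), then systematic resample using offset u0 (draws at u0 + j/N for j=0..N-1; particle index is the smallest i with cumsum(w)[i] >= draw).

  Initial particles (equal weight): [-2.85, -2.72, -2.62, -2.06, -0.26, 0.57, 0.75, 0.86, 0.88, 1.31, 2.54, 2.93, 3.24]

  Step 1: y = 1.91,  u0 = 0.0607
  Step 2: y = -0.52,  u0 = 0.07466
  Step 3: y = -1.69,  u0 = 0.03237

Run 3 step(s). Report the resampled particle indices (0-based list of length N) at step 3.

step 1: w=[0.0000, 0.0000, 0.0000, 0.0000, 0.0038, 0.0584, 0.0891, 0.1120, 0.1164, 0.2247, 0.2170, 0.1187, 0.0599]  mean=1.6853  Neff=6.5481  idx=[5, 6, 7, 8, 8, 9, 9, 9, 10, 10, 11, 11, 12]
step 2: w=[0.2819, 0.1892, 0.1440, 0.1366, 0.1366, 0.0371, 0.0371, 0.0371, 0.0001, 0.0001, 0.0000, 0.0000, 0.0000]  mean=0.8135  Neff=5.6348  idx=[0, 0, 0, 1, 1, 1, 2, 2, 3, 4, 4, 5, 7]
step 3: w=[0.1759, 0.1759, 0.1759, 0.0795, 0.0795, 0.0795, 0.0475, 0.0475, 0.0432, 0.0432, 0.0432, 0.0046, 0.0046]  mean=0.6874  Neff=8.1996  idx=[0, 0, 1, 1, 1, 2, 2, 3, 4, 5, 6, 8, 10]

resampled_idx = [0, 0, 1, 1, 1, 2, 2, 3, 4, 5, 6, 8, 10]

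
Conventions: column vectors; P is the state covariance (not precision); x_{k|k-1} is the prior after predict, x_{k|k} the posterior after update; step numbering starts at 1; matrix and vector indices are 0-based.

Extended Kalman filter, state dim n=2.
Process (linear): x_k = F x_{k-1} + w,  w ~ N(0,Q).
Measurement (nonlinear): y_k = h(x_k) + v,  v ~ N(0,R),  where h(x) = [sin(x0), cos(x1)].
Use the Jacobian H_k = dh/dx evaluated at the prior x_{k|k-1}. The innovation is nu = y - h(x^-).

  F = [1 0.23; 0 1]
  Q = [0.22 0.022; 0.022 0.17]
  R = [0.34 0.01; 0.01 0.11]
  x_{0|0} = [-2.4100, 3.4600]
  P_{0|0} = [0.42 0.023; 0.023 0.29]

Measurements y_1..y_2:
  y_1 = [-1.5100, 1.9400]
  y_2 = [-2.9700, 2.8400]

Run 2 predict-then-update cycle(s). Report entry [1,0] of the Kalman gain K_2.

K[1,0] = 0.1340

step 1: x^-=[-1.6142, 3.4600]  P^-=[0.6659 0.1117; 0.1117 0.4600]  H_jac=[-0.0434 0.0000; 0.0000 0.3131]  S=[0.3413 0.0085; 0.0085 0.1551]  K=[-0.0904 0.2304; -0.0373 0.9306]  nu=[-0.5109, 2.8897]  x^+=[-0.9021, 6.1683]  P^+=[0.6553 0.0781; 0.0781 0.3258]
step 2: x^-=[0.5166, 6.1683]  P^-=[0.9284 0.1750; 0.1750 0.4958]  H_jac=[0.8695 0.0000; 0.0000 0.1146]  S=[1.0419 0.0274; 0.0274 0.1165]  K=[0.7751 -0.0104; 0.1340 0.4562]  nu=[-3.4639, 1.8466]  x^+=[-2.1873, 6.5463]  P^+=[0.3029 0.0577; 0.0577 0.4495]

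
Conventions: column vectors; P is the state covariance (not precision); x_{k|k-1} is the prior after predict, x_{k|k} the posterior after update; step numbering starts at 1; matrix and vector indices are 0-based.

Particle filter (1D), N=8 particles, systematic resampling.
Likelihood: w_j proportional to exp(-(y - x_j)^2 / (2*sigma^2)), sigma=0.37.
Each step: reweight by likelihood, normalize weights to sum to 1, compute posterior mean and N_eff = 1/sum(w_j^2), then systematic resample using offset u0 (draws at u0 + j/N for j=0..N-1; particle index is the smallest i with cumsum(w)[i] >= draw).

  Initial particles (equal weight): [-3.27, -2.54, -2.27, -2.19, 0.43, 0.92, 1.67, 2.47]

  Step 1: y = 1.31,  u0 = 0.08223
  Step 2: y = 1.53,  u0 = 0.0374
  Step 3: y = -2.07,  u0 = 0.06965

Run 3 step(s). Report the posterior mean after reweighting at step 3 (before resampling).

step 1: w=[0.0000, 0.0000, 0.0000, 0.0000, 0.0468, 0.4542, 0.4931, 0.0058]  mean=1.2759  Neff=2.2136  idx=[5, 5, 5, 5, 6, 6, 6, 6]
step 2: w=[0.0541, 0.0541, 0.0541, 0.0541, 0.1959, 0.1959, 0.1959, 0.1959]  mean=1.5078  Neff=6.0516  idx=[0, 3, 4, 5, 5, 6, 6, 7]
step 3: w=[0.5000, 0.5000, 0.0000, 0.0000, 0.0000, 0.0000, 0.0000, 0.0000]  mean=0.9200  Neff=2.0000  idx=[0, 0, 0, 0, 1, 1, 1, 1]

post_mean = 0.9200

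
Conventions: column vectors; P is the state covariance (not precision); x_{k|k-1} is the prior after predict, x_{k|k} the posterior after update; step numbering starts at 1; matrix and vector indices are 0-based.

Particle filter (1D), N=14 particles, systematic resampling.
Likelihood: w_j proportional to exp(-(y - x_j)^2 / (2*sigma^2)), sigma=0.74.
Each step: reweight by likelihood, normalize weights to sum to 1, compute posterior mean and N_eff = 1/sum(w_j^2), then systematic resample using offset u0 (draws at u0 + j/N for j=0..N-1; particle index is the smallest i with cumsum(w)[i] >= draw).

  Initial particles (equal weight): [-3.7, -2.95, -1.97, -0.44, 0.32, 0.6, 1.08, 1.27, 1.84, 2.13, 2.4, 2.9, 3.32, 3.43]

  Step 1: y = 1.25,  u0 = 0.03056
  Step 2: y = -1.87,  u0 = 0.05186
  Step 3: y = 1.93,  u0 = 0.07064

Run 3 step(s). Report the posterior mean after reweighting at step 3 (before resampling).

step 1: w=[0.0000, 0.0000, 0.0000, 0.0153, 0.0942, 0.1411, 0.2022, 0.2075, 0.1511, 0.1024, 0.0621, 0.0173, 0.0042, 0.0027]  mean=1.3081  Neff=6.6470  idx=[4, 4, 5, 5, 6, 6, 7, 7, 7, 8, 8, 9, 9, 10]
step 2: w=[0.3712, 0.3712, 0.1128, 0.1128, 0.0105, 0.0105, 0.0036, 0.0036, 0.0036, 0.0001, 0.0001, 0.0000, 0.0000, 0.0000]  mean=0.4098  Neff=3.3198  idx=[0, 0, 0, 0, 0, 1, 1, 1, 1, 1, 2, 2, 3, 5]
step 3: w=[0.0457, 0.0457, 0.0457, 0.0457, 0.0457, 0.0457, 0.0457, 0.0457, 0.0457, 0.0457, 0.0969, 0.0969, 0.0969, 0.2520]  mean=0.5930  Neff=8.8804  idx=[1, 3, 4, 6, 7, 9, 10, 11, 11, 12, 13, 13, 13, 13]

post_mean = 0.5930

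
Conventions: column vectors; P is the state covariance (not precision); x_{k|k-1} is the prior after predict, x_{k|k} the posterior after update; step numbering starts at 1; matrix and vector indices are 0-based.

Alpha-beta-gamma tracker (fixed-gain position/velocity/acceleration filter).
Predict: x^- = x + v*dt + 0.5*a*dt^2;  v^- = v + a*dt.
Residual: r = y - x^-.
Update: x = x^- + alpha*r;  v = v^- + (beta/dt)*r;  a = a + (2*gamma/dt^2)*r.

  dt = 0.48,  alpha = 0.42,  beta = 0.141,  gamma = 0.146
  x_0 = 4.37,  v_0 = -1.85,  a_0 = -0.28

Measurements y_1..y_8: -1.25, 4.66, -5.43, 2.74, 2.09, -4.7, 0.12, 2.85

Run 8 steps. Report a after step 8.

step 1: x_pred=3.4497  r=-4.6997  x^+=1.4759  v^+=-3.3649  a^+=-6.2363
step 2: x_pred=-0.8577  r=5.5177  x^+=1.4597  v^+=-4.7375  a^+=0.7567
step 3: x_pred=-0.7271  r=-4.7029  x^+=-2.7023  v^+=-5.7558  a^+=-5.2035
step 4: x_pred=-6.0646  r=8.8046  x^+=-2.3666  v^+=-5.6671  a^+=5.9550
step 5: x_pred=-4.4008  r=6.4908  x^+=-1.6747  v^+=-0.9020  a^+=14.1813
step 6: x_pred=-0.4740  r=-4.2260  x^+=-2.2489  v^+=4.6636  a^+=8.8254
step 7: x_pred=1.0063  r=-0.8863  x^+=0.6340  v^+=8.6394  a^+=7.7021
step 8: x_pred=5.6683  r=-2.8183  x^+=4.4846  v^+=11.5086  a^+=4.1304

a_post = 4.1304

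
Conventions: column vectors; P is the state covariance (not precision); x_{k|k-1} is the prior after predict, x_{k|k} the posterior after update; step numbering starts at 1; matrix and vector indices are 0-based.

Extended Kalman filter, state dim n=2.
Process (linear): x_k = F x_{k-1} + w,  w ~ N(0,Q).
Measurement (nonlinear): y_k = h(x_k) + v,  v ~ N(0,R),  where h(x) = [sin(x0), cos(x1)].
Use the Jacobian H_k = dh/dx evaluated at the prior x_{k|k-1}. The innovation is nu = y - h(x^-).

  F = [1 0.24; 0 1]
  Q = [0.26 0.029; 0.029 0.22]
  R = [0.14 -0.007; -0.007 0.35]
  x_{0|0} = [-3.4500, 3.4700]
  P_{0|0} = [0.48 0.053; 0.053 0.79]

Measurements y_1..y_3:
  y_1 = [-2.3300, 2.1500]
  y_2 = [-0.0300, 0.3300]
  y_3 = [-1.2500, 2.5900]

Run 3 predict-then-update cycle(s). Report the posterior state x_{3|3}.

step 1: x^-=[-2.6172, 3.4700]  P^-=[0.8109 0.2716; 0.2716 1.0100]  H_jac=[-0.8656 0.0000; 0.0000 0.3225]  S=[0.7477 -0.0828; -0.0828 0.4551]  K=[-0.9365 0.0220; -0.2400 0.6722]  nu=[-1.8293, 3.0966]  x^+=[-0.8358, 5.9904]  P^+=[0.1516 0.0442; 0.0442 0.7346]
step 2: x^-=[0.6019, 5.9904]  P^-=[0.4752 0.2496; 0.2496 0.9546]  H_jac=[0.8243 0.0000; 0.0000 0.2886]  S=[0.4629 0.0524; 0.0524 0.4295]  K=[0.8388 0.0654; 0.3771 0.5955]  nu=[-0.5962, -0.6275]  x^+=[0.0607, 5.3920]  P^+=[0.1419 0.0590; 0.0590 0.7130]
step 3: x^-=[1.3548, 5.3920]  P^-=[0.4713 0.2591; 0.2591 0.9330]  H_jac=[0.2143 0.0000; 0.0000 0.7778]  S=[0.1616 0.0362; 0.0362 0.9145]  K=[0.5807 0.1974; 0.1673 0.7870]  nu=[-2.2268, 1.9615]  x^+=[0.4490, 6.5630]  P^+=[0.3729 0.0836; 0.0836 0.3526]

x_post = [0.4490, 6.5630]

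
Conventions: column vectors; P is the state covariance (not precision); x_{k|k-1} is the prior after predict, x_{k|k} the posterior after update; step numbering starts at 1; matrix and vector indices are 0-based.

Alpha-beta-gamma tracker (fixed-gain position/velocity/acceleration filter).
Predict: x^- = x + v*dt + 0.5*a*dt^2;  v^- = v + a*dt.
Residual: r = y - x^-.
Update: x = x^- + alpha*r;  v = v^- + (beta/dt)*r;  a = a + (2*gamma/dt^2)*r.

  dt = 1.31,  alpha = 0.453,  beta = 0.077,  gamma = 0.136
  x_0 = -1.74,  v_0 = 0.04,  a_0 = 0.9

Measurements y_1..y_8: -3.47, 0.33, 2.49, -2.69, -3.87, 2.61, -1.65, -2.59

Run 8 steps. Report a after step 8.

a_post = -0.6388

step 1: x_pred=-0.9154  r=-2.5546  x^+=-2.0726  v^+=1.0688  a^+=0.4951
step 2: x_pred=-0.2476  r=0.5776  x^+=0.0140  v^+=1.7514  a^+=0.5866
step 3: x_pred=2.8117  r=-0.3217  x^+=2.6660  v^+=2.5010  a^+=0.5357
step 4: x_pred=6.4018  r=-9.0918  x^+=2.2832  v^+=2.6683  a^+=-0.9054
step 5: x_pred=5.0018  r=-8.8718  x^+=0.9829  v^+=0.9607  a^+=-2.3116
step 6: x_pred=0.2580  r=2.3520  x^+=1.3234  v^+=-1.9292  a^+=-1.9388
step 7: x_pred=-2.8673  r=1.2173  x^+=-2.3159  v^+=-4.3974  a^+=-1.7458
step 8: x_pred=-9.5745  r=6.9845  x^+=-6.4105  v^+=-6.2739  a^+=-0.6388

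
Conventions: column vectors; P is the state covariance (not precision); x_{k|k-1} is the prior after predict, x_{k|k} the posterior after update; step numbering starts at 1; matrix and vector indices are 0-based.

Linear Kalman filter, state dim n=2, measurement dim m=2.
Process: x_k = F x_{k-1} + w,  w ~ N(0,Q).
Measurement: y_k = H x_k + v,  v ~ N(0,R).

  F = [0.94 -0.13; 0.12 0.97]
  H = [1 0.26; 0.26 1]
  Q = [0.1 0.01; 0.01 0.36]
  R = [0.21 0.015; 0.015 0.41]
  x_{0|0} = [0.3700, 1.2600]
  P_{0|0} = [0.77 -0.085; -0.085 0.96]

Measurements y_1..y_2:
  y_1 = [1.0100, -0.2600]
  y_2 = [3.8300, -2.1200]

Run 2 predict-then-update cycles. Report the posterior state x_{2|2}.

step 1: x^-=[0.1840, 1.2666]  P^-=[0.8174 -0.1004; -0.1004 1.2546]  S=[1.0600 0.4465; 0.4465 1.6676]  K=[0.8095 -0.1495; -0.1097 0.7660]  nu=[0.4967, -1.5744]  x^+=[0.8215, 0.0061]  P^+=[0.1936 -0.0995; -0.0995 0.3383]
step 2: x^-=[0.7714, 0.1045]  P^-=[0.3011 -0.1000; -0.1000 0.6579]  S=[0.5036 0.1576; 0.1576 1.0363]  K=[0.5805 -0.1092; -0.0522 0.6177]  nu=[3.0315, -2.4250]  x^+=[2.7960, -1.5518]  P^+=[0.1390 -0.0722; -0.0722 0.2713]

x_post = [2.7960, -1.5518]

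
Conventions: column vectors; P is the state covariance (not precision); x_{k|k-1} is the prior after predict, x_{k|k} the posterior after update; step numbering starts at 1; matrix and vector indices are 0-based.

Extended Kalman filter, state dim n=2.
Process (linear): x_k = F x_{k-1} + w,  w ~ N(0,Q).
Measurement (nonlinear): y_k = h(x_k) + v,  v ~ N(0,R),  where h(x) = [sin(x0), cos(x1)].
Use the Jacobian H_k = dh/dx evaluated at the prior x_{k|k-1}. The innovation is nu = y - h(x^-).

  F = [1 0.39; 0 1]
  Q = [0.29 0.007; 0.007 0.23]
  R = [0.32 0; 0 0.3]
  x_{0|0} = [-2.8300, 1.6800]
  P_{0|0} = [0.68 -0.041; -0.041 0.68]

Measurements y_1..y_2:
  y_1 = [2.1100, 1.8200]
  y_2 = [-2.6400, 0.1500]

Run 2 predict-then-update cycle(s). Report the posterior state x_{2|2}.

x_post = [-6.6230, -0.0583]

step 1: x^-=[-2.1748, 1.6800]  P^-=[1.0414 0.2312; 0.2312 0.9100]  H_jac=[-0.5679 0.0000; 0.0000 -0.9940]  S=[0.6559 0.1305; 0.1305 1.1992]  K=[-0.8827 -0.0956; -0.0512 -0.7488]  nu=[2.9331, 1.9290]  x^+=[-4.9483, 0.0855]  P^+=[0.4974 0.0288; 0.0288 0.2260]
step 2: x^-=[-4.9149, 0.0855]  P^-=[0.8442 0.1240; 0.1240 0.4560]  H_jac=[0.2011 0.0000; 0.0000 -0.0854]  S=[0.3542 -0.0021; -0.0021 0.3033]  K=[0.4793 -0.0315; 0.0696 -0.1279]  nu=[-3.6196, -0.8463]  x^+=[-6.6230, -0.0583]  P^+=[0.7625 0.1108; 0.1108 0.4493]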